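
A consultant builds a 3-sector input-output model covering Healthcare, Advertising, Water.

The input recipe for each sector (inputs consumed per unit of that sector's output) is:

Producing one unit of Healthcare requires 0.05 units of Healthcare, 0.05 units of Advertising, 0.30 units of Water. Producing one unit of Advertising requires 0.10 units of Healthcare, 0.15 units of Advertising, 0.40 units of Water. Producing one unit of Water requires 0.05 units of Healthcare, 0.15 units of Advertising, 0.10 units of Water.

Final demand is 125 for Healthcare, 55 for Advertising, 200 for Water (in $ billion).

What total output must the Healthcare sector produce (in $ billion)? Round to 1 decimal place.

I − A =
  [   0.95    -0.10    -0.05]
  [  -0.05     0.85    -0.15]
  [  -0.30    -0.40     0.90]
Cofactors of I−A, C_ij = (−1)^(i+j)·(minor ij) (rows/columns in the sector order above):
  C_11 = (0.85)(0.90) − (-0.15)(-0.40) = 0.7050
  C_12 = −[(-0.05)(0.90) − (-0.15)(-0.30)] = 0.0900
  C_13 = (-0.05)(-0.40) − (0.85)(-0.30) = 0.2750
  C_21 = −[(-0.10)(0.90) − (-0.05)(-0.40)] = 0.1100
  C_22 = (0.95)(0.90) − (-0.05)(-0.30) = 0.8400
  C_23 = −[(0.95)(-0.40) − (-0.10)(-0.30)] = 0.4100
  C_31 = (-0.10)(-0.15) − (-0.05)(0.85) = 0.0575
  C_32 = −[(0.95)(-0.15) − (-0.05)(-0.05)] = 0.1450
  C_33 = (0.95)(0.85) − (-0.10)(-0.05) = 0.8025
det(I−A) = Σ_j (I−A)_1j·C_1j = (0.95)(0.7050) + (-0.10)(0.0900) + (-0.05)(0.2750) = 0.6470
adj(I−A) = Cᵀ =
  [ 0.7050   0.1100   0.0575]
  [ 0.0900   0.8400   0.1450]
  [ 0.2750   0.4100   0.8025]
(I − A)⁻¹ = adj(I−A) / det(I−A) ≈
  [   1.0896     0.1700     0.0889]
  [   0.1391     1.2983     0.2241]
  [   0.4250     0.6337     1.2403]
x = (I − A)⁻¹ d = adj(I−A)·d / det(I−A), with det(I−A) = 0.6470:
  x_1 = (0.7050·125 + 0.1100·55 + 0.0575·200) / 0.6470 = 105.675 / 0.6470 ≈ 163.3
  x_2 = (0.0900·125 + 0.8400·55 + 0.1450·200) / 0.6470 = 86.45 / 0.6470 ≈ 133.6
  x_3 = (0.2750·125 + 0.4100·55 + 0.8025·200) / 0.6470 = 217.425 / 0.6470 ≈ 336.1

x_1 = 163.3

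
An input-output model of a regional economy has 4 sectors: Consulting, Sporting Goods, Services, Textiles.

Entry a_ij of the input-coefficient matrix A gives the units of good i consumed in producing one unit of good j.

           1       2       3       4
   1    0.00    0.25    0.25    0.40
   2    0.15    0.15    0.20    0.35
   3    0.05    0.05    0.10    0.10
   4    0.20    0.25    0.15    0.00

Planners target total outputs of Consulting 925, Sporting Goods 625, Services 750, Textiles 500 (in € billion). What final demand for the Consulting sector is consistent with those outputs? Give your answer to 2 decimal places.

I − A =
  [   1.00    -0.25    -0.25    -0.40]
  [  -0.15     0.85    -0.20    -0.35]
  [  -0.05    -0.05     0.90    -0.10]
  [  -0.20    -0.25    -0.15     1.00]
d = (I − A) x:
  d_1 = (+1.00)·925 + (-0.25)·625 + (-0.25)·750 + (-0.40)·500 = 381.25
  d_2 = (-0.15)·925 + (+0.85)·625 + (-0.20)·750 + (-0.35)·500 = 67.50
  d_3 = (-0.05)·925 + (-0.05)·625 + (+0.90)·750 + (-0.10)·500 = 547.50
  d_4 = (-0.20)·925 + (-0.25)·625 + (-0.15)·750 + (+1.00)·500 = 46.25

d_1 = 381.25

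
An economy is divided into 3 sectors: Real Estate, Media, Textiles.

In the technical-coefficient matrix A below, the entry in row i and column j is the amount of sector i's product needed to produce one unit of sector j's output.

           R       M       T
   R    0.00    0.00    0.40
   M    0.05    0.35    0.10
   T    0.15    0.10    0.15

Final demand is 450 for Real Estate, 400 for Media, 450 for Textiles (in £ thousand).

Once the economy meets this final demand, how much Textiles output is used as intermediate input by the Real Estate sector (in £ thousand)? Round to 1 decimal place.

z_TR = 112.8

I − A =
  [   1.00     0.00    -0.40]
  [  -0.05     0.65    -0.10]
  [  -0.15    -0.10     0.85]
Cofactors of I−A, C_ij = (−1)^(i+j)·(minor ij) (rows/columns in the sector order above):
  C_11 = (0.65)(0.85) − (-0.10)(-0.10) = 0.5425
  C_12 = −[(-0.05)(0.85) − (-0.10)(-0.15)] = 0.0575
  C_13 = (-0.05)(-0.10) − (0.65)(-0.15) = 0.1025
  C_21 = −[(0.00)(0.85) − (-0.40)(-0.10)] = 0.0400
  C_22 = (1.00)(0.85) − (-0.40)(-0.15) = 0.7900
  C_23 = −[(1.00)(-0.10) − (0.00)(-0.15)] = 0.1000
  C_31 = (0.00)(-0.10) − (-0.40)(0.65) = 0.2600
  C_32 = −[(1.00)(-0.10) − (-0.40)(-0.05)] = 0.1200
  C_33 = (1.00)(0.65) − (0.00)(-0.05) = 0.6500
det(I−A) = Σ_j (I−A)_1j·C_1j = (1.00)(0.5425) + (0.00)(0.0575) + (-0.40)(0.1025) = 0.5015
adj(I−A) = Cᵀ =
  [ 0.5425   0.0400   0.2600]
  [ 0.0575   0.7900   0.1200]
  [ 0.1025   0.1000   0.6500]
(I − A)⁻¹ = adj(I−A) / det(I−A) ≈
  [   1.0818     0.0798     0.5184]
  [   0.1147     1.5753     0.2393]
  [   0.2044     0.1994     1.2961]
First solve x = (I − A)⁻¹ d = adj(I−A)·d / det(I−A); in particular x_R = (0.5425·450 + 0.0400·400 + 0.2600·450) / 0.5015 = 377.125 / 0.5015 ≈ 751.994.
Intermediate flow from T to R: z_TR = a_TR · x_R = 0.15 × 377.125 / 0.5015 = 56.56875 / 0.5015 ≈ 112.8.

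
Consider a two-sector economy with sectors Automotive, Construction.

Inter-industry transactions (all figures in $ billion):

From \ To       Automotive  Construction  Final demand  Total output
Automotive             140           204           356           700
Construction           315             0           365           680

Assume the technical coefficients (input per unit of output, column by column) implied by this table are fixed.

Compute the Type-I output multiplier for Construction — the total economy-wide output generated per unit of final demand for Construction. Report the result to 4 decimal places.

m_2 = 1.6541

Technical coefficients a_ij = z_ij / X_j:
  a_11 = 140/700 = 0.20, a_21 = 315/700 = 0.45
  a_12 = 204/680 = 0.30, a_22 = 0/680 = 0.00
I − A =
  [   0.80    -0.30]
  [  -0.45     1.00]
det(I−A) = (0.80)(1.00) − (-0.30)(-0.45) = 0.6650
adj(I−A) = [[1.00, 0.30], [0.45, 0.80]]
(I − A)⁻¹ = adj(I−A) / det(I−A) ≈
  [   1.50376     0.45113]
  [   0.67669     1.20301]
The output multiplier for sector j is the column-j sum of the Leontief inverse (I − A)⁻¹ = adj(I−A) / det(I−A).
Column 2 of adj(I−A): (0.30, 0.80); det(I−A) = 0.6650.
m_2 = (0.30 + 0.80) / 0.6650 = 1.10 / 0.6650 ≈ 1.6541.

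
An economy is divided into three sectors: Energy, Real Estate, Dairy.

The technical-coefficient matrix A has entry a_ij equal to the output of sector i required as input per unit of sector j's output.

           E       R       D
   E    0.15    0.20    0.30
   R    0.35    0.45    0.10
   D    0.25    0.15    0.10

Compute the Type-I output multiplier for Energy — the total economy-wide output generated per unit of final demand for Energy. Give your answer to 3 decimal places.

m_E = 3.569

I − A =
  [   0.85    -0.20    -0.30]
  [  -0.35     0.55    -0.10]
  [  -0.25    -0.15     0.90]
Cofactors of I−A, C_ij = (−1)^(i+j)·(minor ij) (rows/columns in the sector order above):
  C_11 = (0.55)(0.90) − (-0.10)(-0.15) = 0.4800
  C_12 = −[(-0.35)(0.90) − (-0.10)(-0.25)] = 0.3400
  C_13 = (-0.35)(-0.15) − (0.55)(-0.25) = 0.1900
  C_21 = −[(-0.20)(0.90) − (-0.30)(-0.15)] = 0.2250
  C_22 = (0.85)(0.90) − (-0.30)(-0.25) = 0.6900
  C_23 = −[(0.85)(-0.15) − (-0.20)(-0.25)] = 0.1775
  C_31 = (-0.20)(-0.10) − (-0.30)(0.55) = 0.1850
  C_32 = −[(0.85)(-0.10) − (-0.30)(-0.35)] = 0.1900
  C_33 = (0.85)(0.55) − (-0.20)(-0.35) = 0.3975
det(I−A) = Σ_j (I−A)_1j·C_1j = (0.85)(0.4800) + (-0.20)(0.3400) + (-0.30)(0.1900) = 0.2830
adj(I−A) = Cᵀ =
  [ 0.4800   0.2250   0.1850]
  [ 0.3400   0.6900   0.1900]
  [ 0.1900   0.1775   0.3975]
(I − A)⁻¹ = adj(I−A) / det(I−A) ≈
  [   1.6961     0.7951     0.6537]
  [   1.2014     2.4382     0.6714]
  [   0.6714     0.6272     1.4046]
The output multiplier for sector j is the column-j sum of the Leontief inverse (I − A)⁻¹ = adj(I−A) / det(I−A).
Column E of adj(I−A): (0.4800, 0.3400, 0.1900); det(I−A) = 0.2830.
m_E = (0.4800 + 0.3400 + 0.1900) / 0.2830 = 1.01 / 0.2830 ≈ 3.569.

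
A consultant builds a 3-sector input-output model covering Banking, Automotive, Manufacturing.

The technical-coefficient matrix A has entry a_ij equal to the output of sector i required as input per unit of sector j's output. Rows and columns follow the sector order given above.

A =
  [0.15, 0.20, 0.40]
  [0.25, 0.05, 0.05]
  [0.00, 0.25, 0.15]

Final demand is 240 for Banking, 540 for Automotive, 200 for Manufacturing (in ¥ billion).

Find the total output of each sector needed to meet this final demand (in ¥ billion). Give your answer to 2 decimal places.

I − A =
  [   0.85    -0.20    -0.40]
  [  -0.25     0.95    -0.05]
  [   0.00    -0.25     0.85]
Cofactors of I−A, C_ij = (−1)^(i+j)·(minor ij) (rows/columns in the sector order above):
  C_11 = (0.95)(0.85) − (-0.05)(-0.25) = 0.7950
  C_12 = −[(-0.25)(0.85) − (-0.05)(0.00)] = 0.2125
  C_13 = (-0.25)(-0.25) − (0.95)(0.00) = 0.0625
  C_21 = −[(-0.20)(0.85) − (-0.40)(-0.25)] = 0.2700
  C_22 = (0.85)(0.85) − (-0.40)(0.00) = 0.7225
  C_23 = −[(0.85)(-0.25) − (-0.20)(0.00)] = 0.2125
  C_31 = (-0.20)(-0.05) − (-0.40)(0.95) = 0.3900
  C_32 = −[(0.85)(-0.05) − (-0.40)(-0.25)] = 0.1425
  C_33 = (0.85)(0.95) − (-0.20)(-0.25) = 0.7575
det(I−A) = Σ_j (I−A)_1j·C_1j = (0.85)(0.7950) + (-0.20)(0.2125) + (-0.40)(0.0625) = 0.60825
adj(I−A) = Cᵀ =
  [ 0.7950   0.2700   0.3900]
  [ 0.2125   0.7225   0.1425]
  [ 0.0625   0.2125   0.7575]
(I − A)⁻¹ = adj(I−A) / det(I−A) ≈
  [   1.3070     0.4439     0.6412]
  [   0.3494     1.1878     0.2343]
  [   0.1028     0.3494     1.2454]
x = (I − A)⁻¹ d = adj(I−A)·d / det(I−A), with det(I−A) = 0.60825:
  x_B = (0.7950·240 + 0.2700·540 + 0.3900·200) / 0.60825 = 414.60 / 0.60825 ≈ 681.63
  x_A = (0.2125·240 + 0.7225·540 + 0.1425·200) / 0.60825 = 469.65 / 0.60825 ≈ 772.13
  x_M = (0.0625·240 + 0.2125·540 + 0.7575·200) / 0.60825 = 281.25 / 0.60825 ≈ 462.39

x_B = 681.63, x_A = 772.13, x_M = 462.39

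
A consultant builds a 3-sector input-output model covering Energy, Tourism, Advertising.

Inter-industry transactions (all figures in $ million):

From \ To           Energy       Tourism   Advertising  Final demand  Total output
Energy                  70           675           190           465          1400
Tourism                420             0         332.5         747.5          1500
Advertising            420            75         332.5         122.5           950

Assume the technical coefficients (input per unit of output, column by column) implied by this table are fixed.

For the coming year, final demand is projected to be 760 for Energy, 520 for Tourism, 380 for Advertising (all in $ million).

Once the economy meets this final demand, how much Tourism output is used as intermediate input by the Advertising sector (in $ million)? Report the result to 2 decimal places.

z_TA = 559.48

Technical coefficients a_ij = z_ij / X_j:
  a_EE = 70/1400 = 0.05, a_TE = 420/1400 = 0.30, a_AE = 420/1400 = 0.30
  a_ET = 675/1500 = 0.45, a_TT = 0/1500 = 0.00, a_AT = 75/1500 = 0.05
  a_EA = 190/950 = 0.20, a_TA = 332.5/950 = 0.35, a_AA = 332.5/950 = 0.35
I − A =
  [   0.95    -0.45    -0.20]
  [  -0.30     1.00    -0.35]
  [  -0.30    -0.05     0.65]
Cofactors of I−A, C_ij = (−1)^(i+j)·(minor ij) (rows/columns in the sector order above):
  C_11 = (1.00)(0.65) − (-0.35)(-0.05) = 0.6325
  C_12 = −[(-0.30)(0.65) − (-0.35)(-0.30)] = 0.3000
  C_13 = (-0.30)(-0.05) − (1.00)(-0.30) = 0.3150
  C_21 = −[(-0.45)(0.65) − (-0.20)(-0.05)] = 0.3025
  C_22 = (0.95)(0.65) − (-0.20)(-0.30) = 0.5575
  C_23 = −[(0.95)(-0.05) − (-0.45)(-0.30)] = 0.1825
  C_31 = (-0.45)(-0.35) − (-0.20)(1.00) = 0.3575
  C_32 = −[(0.95)(-0.35) − (-0.20)(-0.30)] = 0.3925
  C_33 = (0.95)(1.00) − (-0.45)(-0.30) = 0.8150
det(I−A) = Σ_j (I−A)_1j·C_1j = (0.95)(0.6325) + (-0.45)(0.3000) + (-0.20)(0.3150) = 0.402875
adj(I−A) = Cᵀ =
  [ 0.6325   0.3025   0.3575]
  [ 0.3000   0.5575   0.3925]
  [ 0.3150   0.1825   0.8150]
(I − A)⁻¹ = adj(I−A) / det(I−A) ≈
  [   1.5700     0.7509     0.8874]
  [   0.7446     1.3838     0.9742]
  [   0.7819     0.4530     2.0230]
First solve x = (I − A)⁻¹ d = adj(I−A)·d / det(I−A); in particular x_A = (0.3150·760 + 0.1825·520 + 0.8150·380) / 0.402875 = 644.00 / 0.402875 ≈ 1598.5107.
Intermediate flow from T to A: z_TA = a_TA · x_A = 0.35 × 644.00 / 0.402875 = 225.40 / 0.402875 ≈ 559.48.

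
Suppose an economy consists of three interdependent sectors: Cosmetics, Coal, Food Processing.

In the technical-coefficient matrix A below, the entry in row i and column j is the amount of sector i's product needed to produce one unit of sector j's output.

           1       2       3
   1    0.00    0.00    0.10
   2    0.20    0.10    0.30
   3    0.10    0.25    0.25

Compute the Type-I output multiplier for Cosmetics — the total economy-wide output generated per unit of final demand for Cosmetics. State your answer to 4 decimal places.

I − A =
  [   1.00     0.00    -0.10]
  [  -0.20     0.90    -0.30]
  [  -0.10    -0.25     0.75]
Cofactors of I−A, C_ij = (−1)^(i+j)·(minor ij) (rows/columns in the sector order above):
  C_11 = (0.90)(0.75) − (-0.30)(-0.25) = 0.6000
  C_12 = −[(-0.20)(0.75) − (-0.30)(-0.10)] = 0.1800
  C_13 = (-0.20)(-0.25) − (0.90)(-0.10) = 0.1400
  C_21 = −[(0.00)(0.75) − (-0.10)(-0.25)] = 0.0250
  C_22 = (1.00)(0.75) − (-0.10)(-0.10) = 0.7400
  C_23 = −[(1.00)(-0.25) − (0.00)(-0.10)] = 0.2500
  C_31 = (0.00)(-0.30) − (-0.10)(0.90) = 0.0900
  C_32 = −[(1.00)(-0.30) − (-0.10)(-0.20)] = 0.3200
  C_33 = (1.00)(0.90) − (0.00)(-0.20) = 0.9000
det(I−A) = Σ_j (I−A)_1j·C_1j = (1.00)(0.6000) + (0.00)(0.1800) + (-0.10)(0.1400) = 0.5860
adj(I−A) = Cᵀ =
  [ 0.6000   0.0250   0.0900]
  [ 0.1800   0.7400   0.3200]
  [ 0.1400   0.2500   0.9000]
(I − A)⁻¹ = adj(I−A) / det(I−A) ≈
  [   1.02389     0.04266     0.15358]
  [   0.30717     1.26280     0.54608]
  [   0.23891     0.42662     1.53584]
The output multiplier for sector j is the column-j sum of the Leontief inverse (I − A)⁻¹ = adj(I−A) / det(I−A).
Column 1 of adj(I−A): (0.6000, 0.1800, 0.1400); det(I−A) = 0.5860.
m_1 = (0.6000 + 0.1800 + 0.1400) / 0.5860 = 0.92 / 0.5860 ≈ 1.5700.

m_1 = 1.5700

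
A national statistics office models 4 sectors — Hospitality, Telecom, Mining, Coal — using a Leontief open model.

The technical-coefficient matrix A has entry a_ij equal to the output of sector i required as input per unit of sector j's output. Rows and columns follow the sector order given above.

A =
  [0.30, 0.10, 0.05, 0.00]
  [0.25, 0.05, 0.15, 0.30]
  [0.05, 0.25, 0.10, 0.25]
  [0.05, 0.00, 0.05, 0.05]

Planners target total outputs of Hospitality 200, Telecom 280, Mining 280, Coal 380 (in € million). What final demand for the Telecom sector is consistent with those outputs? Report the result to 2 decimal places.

d_2 = 60.00

I − A =
  [   0.70    -0.10    -0.05     0.00]
  [  -0.25     0.95    -0.15    -0.30]
  [  -0.05    -0.25     0.90    -0.25]
  [  -0.05     0.00    -0.05     0.95]
d = (I − A) x:
  d_1 = (+0.70)·200 + (-0.10)·280 + (-0.05)·280 + (+0.00)·380 = 98.00
  d_2 = (-0.25)·200 + (+0.95)·280 + (-0.15)·280 + (-0.30)·380 = 60.00
  d_3 = (-0.05)·200 + (-0.25)·280 + (+0.90)·280 + (-0.25)·380 = 77.00
  d_4 = (-0.05)·200 + (+0.00)·280 + (-0.05)·280 + (+0.95)·380 = 337.00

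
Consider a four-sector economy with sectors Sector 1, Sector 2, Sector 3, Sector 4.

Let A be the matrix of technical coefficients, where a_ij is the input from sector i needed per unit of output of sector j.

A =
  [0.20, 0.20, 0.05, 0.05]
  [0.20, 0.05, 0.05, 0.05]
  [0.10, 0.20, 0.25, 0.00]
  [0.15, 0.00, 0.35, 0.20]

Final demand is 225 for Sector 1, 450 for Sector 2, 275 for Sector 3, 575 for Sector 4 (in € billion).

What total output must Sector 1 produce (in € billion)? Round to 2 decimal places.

I − A =
  [   0.80    -0.20    -0.05    -0.05]
  [  -0.20     0.95    -0.05    -0.05]
  [  -0.10    -0.20     0.75     0.00]
  [  -0.15     0.00    -0.35     0.80]
Compute the cofactors C_ij = (−1)^(i+j)·(3×3 minor ij) of I−A; the adjugate is their transpose:
adj(I−A) = Cᵀ =
  [ 0.558500   0.131500   0.066125   0.043125]
  [ 0.131375   0.468625   0.057500   0.037500]
  [ 0.109500   0.142500   0.567375   0.015750]
  [ 0.152625   0.087000   0.260625   0.524250]
det(I−A) = Σ_j (I−A)_1j·C_1j = (0.80)(0.558500) + (-0.20)(0.131375) + (-0.05)(0.109500) + (-0.05)(0.152625) = 0.40741875
(I − A)⁻¹ = adj(I−A) / det(I−A) ≈
  [   1.3708     0.3228     0.1623     0.1058]
  [   0.3225     1.1502     0.1411     0.0920]
  [   0.2688     0.3498     1.3926     0.0387]
  [   0.3746     0.2135     0.6397     1.2868]
x = (I − A)⁻¹ d = adj(I−A)·d / det(I−A), with det(I−A) = 0.40741875:
  x_1 = (0.558500·225 + 0.131500·450 + 0.066125·275 + 0.043125·575) / 0.40741875 = 227.81875 / 0.40741875 ≈ 559.18
  x_2 = (0.131375·225 + 0.468625·450 + 0.057500·275 + 0.037500·575) / 0.40741875 = 277.815625 / 0.40741875 ≈ 681.89
  x_3 = (0.109500·225 + 0.142500·450 + 0.567375·275 + 0.015750·575) / 0.40741875 = 253.846875 / 0.40741875 ≈ 623.06
  x_4 = (0.152625·225 + 0.087000·450 + 0.260625·275 + 0.524250·575) / 0.40741875 = 446.60625 / 0.40741875 ≈ 1096.18

x_1 = 559.18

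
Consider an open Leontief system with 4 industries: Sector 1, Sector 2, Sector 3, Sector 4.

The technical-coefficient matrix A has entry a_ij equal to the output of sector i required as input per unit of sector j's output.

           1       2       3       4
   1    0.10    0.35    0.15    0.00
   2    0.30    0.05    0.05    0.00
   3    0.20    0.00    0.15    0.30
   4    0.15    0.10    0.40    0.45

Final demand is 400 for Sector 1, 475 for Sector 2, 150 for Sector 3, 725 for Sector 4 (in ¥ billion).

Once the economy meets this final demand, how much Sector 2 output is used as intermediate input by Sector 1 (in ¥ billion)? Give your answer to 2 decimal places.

I − A =
  [   0.90    -0.35    -0.15     0.00]
  [  -0.30     0.95    -0.05     0.00]
  [  -0.20     0.00     0.85    -0.30]
  [  -0.15    -0.10    -0.40     0.55]
Compute the cofactors C_ij = (−1)^(i+j)·(3×3 minor ij) of I−A; the adjugate is their transpose:
adj(I−A) = Cᵀ =
  [ 0.328625   0.126125   0.088000   0.048000]
  [ 0.112000   0.289500   0.049500   0.027000]
  [ 0.156250   0.081250   0.412500   0.225000]
  [ 0.223625   0.146125   0.333000   0.605500]
det(I−A) = Σ_j (I−A)_1j·C_1j = (0.90)(0.328625) + (-0.35)(0.112000) + (-0.15)(0.156250) + (0.00)(0.223625) = 0.233125
(I − A)⁻¹ = adj(I−A) / det(I−A) ≈
  [   1.4097     0.5410     0.3775     0.2059]
  [   0.4804     1.2418     0.2123     0.1158]
  [   0.6702     0.3485     1.7694     0.9651]
  [   0.9592     0.6268     1.4284     2.5973]
First solve x = (I − A)⁻¹ d = adj(I−A)·d / det(I−A); in particular x_1 = (0.328625·400 + 0.126125·475 + 0.088000·150 + 0.048000·725) / 0.233125 = 239.359375 / 0.233125 ≈ 1026.7426.
Intermediate flow from 2 to 1: z_21 = a_21 · x_1 = 0.30 × 239.359375 / 0.233125 = 71.8078125 / 0.233125 ≈ 308.02.

z_21 = 308.02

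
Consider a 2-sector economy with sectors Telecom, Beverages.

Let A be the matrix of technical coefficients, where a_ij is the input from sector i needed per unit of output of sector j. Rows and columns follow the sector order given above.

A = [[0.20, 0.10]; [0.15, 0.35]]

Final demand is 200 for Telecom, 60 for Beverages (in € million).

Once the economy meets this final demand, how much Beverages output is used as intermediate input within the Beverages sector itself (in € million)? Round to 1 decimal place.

z_BB = 54.1

I − A =
  [   0.80    -0.10]
  [  -0.15     0.65]
det(I−A) = (0.80)(0.65) − (-0.10)(-0.15) = 0.5050
adj(I−A) = [[0.65, 0.10], [0.15, 0.80]]
(I − A)⁻¹ = adj(I−A) / det(I−A) ≈
  [   1.2871     0.1980]
  [   0.2970     1.5842]
First solve x = (I − A)⁻¹ d = adj(I−A)·d / det(I−A); in particular x_B = (0.15·200 + 0.80·60) / 0.5050 = 78.00 / 0.5050 ≈ 154.455.
Intermediate flow from B to B: z_BB = a_BB · x_B = 0.35 × 78.00 / 0.5050 = 27.30 / 0.5050 ≈ 54.1.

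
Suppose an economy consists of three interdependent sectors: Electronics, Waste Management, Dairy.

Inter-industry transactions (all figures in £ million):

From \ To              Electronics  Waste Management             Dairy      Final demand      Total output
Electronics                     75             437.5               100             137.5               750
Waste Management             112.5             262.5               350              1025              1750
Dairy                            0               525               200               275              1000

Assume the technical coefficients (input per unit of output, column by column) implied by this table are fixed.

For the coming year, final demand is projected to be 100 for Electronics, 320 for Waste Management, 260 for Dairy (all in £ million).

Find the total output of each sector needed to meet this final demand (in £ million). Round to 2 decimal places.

Technical coefficients a_ij = z_ij / X_j:
  a_EE = 75/750 = 0.10, a_WE = 112.5/750 = 0.15, a_DE = 0/750 = 0.00
  a_EW = 437.5/1750 = 0.25, a_WW = 262.5/1750 = 0.15, a_DW = 525/1750 = 0.30
  a_ED = 100/1000 = 0.10, a_WD = 350/1000 = 0.35, a_DD = 200/1000 = 0.20
I − A =
  [   0.90    -0.25    -0.10]
  [  -0.15     0.85    -0.35]
  [   0.00    -0.30     0.80]
Cofactors of I−A, C_ij = (−1)^(i+j)·(minor ij) (rows/columns in the sector order above):
  C_11 = (0.85)(0.80) − (-0.35)(-0.30) = 0.5750
  C_12 = −[(-0.15)(0.80) − (-0.35)(0.00)] = 0.1200
  C_13 = (-0.15)(-0.30) − (0.85)(0.00) = 0.0450
  C_21 = −[(-0.25)(0.80) − (-0.10)(-0.30)] = 0.2300
  C_22 = (0.90)(0.80) − (-0.10)(0.00) = 0.7200
  C_23 = −[(0.90)(-0.30) − (-0.25)(0.00)] = 0.2700
  C_31 = (-0.25)(-0.35) − (-0.10)(0.85) = 0.1725
  C_32 = −[(0.90)(-0.35) − (-0.10)(-0.15)] = 0.3300
  C_33 = (0.90)(0.85) − (-0.25)(-0.15) = 0.7275
det(I−A) = Σ_j (I−A)_1j·C_1j = (0.90)(0.5750) + (-0.25)(0.1200) + (-0.10)(0.0450) = 0.4830
adj(I−A) = Cᵀ =
  [ 0.5750   0.2300   0.1725]
  [ 0.1200   0.7200   0.3300]
  [ 0.0450   0.2700   0.7275]
(I − A)⁻¹ = adj(I−A) / det(I−A) ≈
  [   1.1905     0.4762     0.3571]
  [   0.2484     1.4907     0.6832]
  [   0.0932     0.5590     1.5062]
x = (I − A)⁻¹ d = adj(I−A)·d / det(I−A), with det(I−A) = 0.4830:
  x_E = (0.5750·100 + 0.2300·320 + 0.1725·260) / 0.4830 = 175.95 / 0.4830 ≈ 364.29
  x_W = (0.1200·100 + 0.7200·320 + 0.3300·260) / 0.4830 = 328.20 / 0.4830 ≈ 679.50
  x_D = (0.0450·100 + 0.2700·320 + 0.7275·260) / 0.4830 = 280.05 / 0.4830 ≈ 579.81

x_E = 364.29, x_W = 679.50, x_D = 579.81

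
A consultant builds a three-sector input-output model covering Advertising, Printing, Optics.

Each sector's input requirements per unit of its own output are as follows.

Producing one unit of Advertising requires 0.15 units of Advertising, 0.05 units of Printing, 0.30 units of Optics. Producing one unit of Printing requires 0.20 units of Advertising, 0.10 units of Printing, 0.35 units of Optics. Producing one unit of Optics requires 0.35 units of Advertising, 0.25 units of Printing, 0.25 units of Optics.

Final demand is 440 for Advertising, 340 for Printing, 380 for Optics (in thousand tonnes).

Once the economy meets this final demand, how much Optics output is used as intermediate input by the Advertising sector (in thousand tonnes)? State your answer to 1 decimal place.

z_31 = 390.6

I − A =
  [   0.85    -0.20    -0.35]
  [  -0.05     0.90    -0.25]
  [  -0.30    -0.35     0.75]
Cofactors of I−A, C_ij = (−1)^(i+j)·(minor ij) (rows/columns in the sector order above):
  C_11 = (0.90)(0.75) − (-0.25)(-0.35) = 0.5875
  C_12 = −[(-0.05)(0.75) − (-0.25)(-0.30)] = 0.1125
  C_13 = (-0.05)(-0.35) − (0.90)(-0.30) = 0.2875
  C_21 = −[(-0.20)(0.75) − (-0.35)(-0.35)] = 0.2725
  C_22 = (0.85)(0.75) − (-0.35)(-0.30) = 0.5325
  C_23 = −[(0.85)(-0.35) − (-0.20)(-0.30)] = 0.3575
  C_31 = (-0.20)(-0.25) − (-0.35)(0.90) = 0.3650
  C_32 = −[(0.85)(-0.25) − (-0.35)(-0.05)] = 0.2300
  C_33 = (0.85)(0.90) − (-0.20)(-0.05) = 0.7550
det(I−A) = Σ_j (I−A)_1j·C_1j = (0.85)(0.5875) + (-0.20)(0.1125) + (-0.35)(0.2875) = 0.37625
adj(I−A) = Cᵀ =
  [ 0.5875   0.2725   0.3650]
  [ 0.1125   0.5325   0.2300]
  [ 0.2875   0.3575   0.7550]
(I − A)⁻¹ = adj(I−A) / det(I−A) ≈
  [   1.5615     0.7243     0.9701]
  [   0.2990     1.4153     0.6113]
  [   0.7641     0.9502     2.0066]
First solve x = (I − A)⁻¹ d = adj(I−A)·d / det(I−A); in particular x_1 = (0.5875·440 + 0.2725·340 + 0.3650·380) / 0.37625 = 489.85 / 0.37625 ≈ 1301.927.
Intermediate flow from 3 to 1: z_31 = a_31 · x_1 = 0.30 × 489.85 / 0.37625 = 146.955 / 0.37625 ≈ 390.6.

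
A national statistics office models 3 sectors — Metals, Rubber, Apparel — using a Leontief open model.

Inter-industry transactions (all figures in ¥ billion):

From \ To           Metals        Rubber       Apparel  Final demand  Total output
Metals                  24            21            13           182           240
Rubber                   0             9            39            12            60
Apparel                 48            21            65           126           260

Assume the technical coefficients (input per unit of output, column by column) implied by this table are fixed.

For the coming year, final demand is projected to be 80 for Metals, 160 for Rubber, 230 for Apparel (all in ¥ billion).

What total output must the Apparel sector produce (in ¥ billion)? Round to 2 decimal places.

x_3 = 494.88

Technical coefficients a_ij = z_ij / X_j:
  a_11 = 24/240 = 0.10, a_21 = 0/240 = 0.00, a_31 = 48/240 = 0.20
  a_12 = 21/60 = 0.35, a_22 = 9/60 = 0.15, a_32 = 21/60 = 0.35
  a_13 = 13/260 = 0.05, a_23 = 39/260 = 0.15, a_33 = 65/260 = 0.25
I − A =
  [   0.90    -0.35    -0.05]
  [   0.00     0.85    -0.15]
  [  -0.20    -0.35     0.75]
Cofactors of I−A, C_ij = (−1)^(i+j)·(minor ij) (rows/columns in the sector order above):
  C_11 = (0.85)(0.75) − (-0.15)(-0.35) = 0.5850
  C_12 = −[(0.00)(0.75) − (-0.15)(-0.20)] = 0.0300
  C_13 = (0.00)(-0.35) − (0.85)(-0.20) = 0.1700
  C_21 = −[(-0.35)(0.75) − (-0.05)(-0.35)] = 0.2800
  C_22 = (0.90)(0.75) − (-0.05)(-0.20) = 0.6650
  C_23 = −[(0.90)(-0.35) − (-0.35)(-0.20)] = 0.3850
  C_31 = (-0.35)(-0.15) − (-0.05)(0.85) = 0.0950
  C_32 = −[(0.90)(-0.15) − (-0.05)(0.00)] = 0.1350
  C_33 = (0.90)(0.85) − (-0.35)(0.00) = 0.7650
det(I−A) = Σ_j (I−A)_1j·C_1j = (0.90)(0.5850) + (-0.35)(0.0300) + (-0.05)(0.1700) = 0.5075
adj(I−A) = Cᵀ =
  [ 0.5850   0.2800   0.0950]
  [ 0.0300   0.6650   0.1350]
  [ 0.1700   0.3850   0.7650]
(I − A)⁻¹ = adj(I−A) / det(I−A) ≈
  [   1.1527     0.5517     0.1872]
  [   0.0591     1.3103     0.2660]
  [   0.3350     0.7586     1.5074]
x = (I − A)⁻¹ d = adj(I−A)·d / det(I−A), with det(I−A) = 0.5075:
  x_1 = (0.5850·80 + 0.2800·160 + 0.0950·230) / 0.5075 = 113.45 / 0.5075 ≈ 223.55
  x_2 = (0.0300·80 + 0.6650·160 + 0.1350·230) / 0.5075 = 139.85 / 0.5075 ≈ 275.57
  x_3 = (0.1700·80 + 0.3850·160 + 0.7650·230) / 0.5075 = 251.15 / 0.5075 ≈ 494.88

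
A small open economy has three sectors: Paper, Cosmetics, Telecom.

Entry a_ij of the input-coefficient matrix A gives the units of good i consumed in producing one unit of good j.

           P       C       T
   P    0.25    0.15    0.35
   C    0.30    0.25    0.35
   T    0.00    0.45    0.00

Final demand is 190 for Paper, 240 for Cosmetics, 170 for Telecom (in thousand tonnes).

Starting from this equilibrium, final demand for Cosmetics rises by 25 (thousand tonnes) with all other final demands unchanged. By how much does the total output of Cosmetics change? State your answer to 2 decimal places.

Δx_C = 53.25

I − A =
  [   0.75    -0.15    -0.35]
  [  -0.30     0.75    -0.35]
  [   0.00    -0.45     1.00]
Cofactors of I−A, C_ij = (−1)^(i+j)·(minor ij) (rows/columns in the sector order above):
  C_11 = (0.75)(1.00) − (-0.35)(-0.45) = 0.5925
  C_12 = −[(-0.30)(1.00) − (-0.35)(0.00)] = 0.3000
  C_13 = (-0.30)(-0.45) − (0.75)(0.00) = 0.1350
  C_21 = −[(-0.15)(1.00) − (-0.35)(-0.45)] = 0.3075
  C_22 = (0.75)(1.00) − (-0.35)(0.00) = 0.7500
  C_23 = −[(0.75)(-0.45) − (-0.15)(0.00)] = 0.3375
  C_31 = (-0.15)(-0.35) − (-0.35)(0.75) = 0.3150
  C_32 = −[(0.75)(-0.35) − (-0.35)(-0.30)] = 0.3675
  C_33 = (0.75)(0.75) − (-0.15)(-0.30) = 0.5175
det(I−A) = Σ_j (I−A)_1j·C_1j = (0.75)(0.5925) + (-0.15)(0.3000) + (-0.35)(0.1350) = 0.352125
adj(I−A) = Cᵀ =
  [ 0.5925   0.3075   0.3150]
  [ 0.3000   0.7500   0.3675]
  [ 0.1350   0.3375   0.5175]
(I − A)⁻¹ = adj(I−A) / det(I−A) ≈
  [   1.6826     0.8733     0.8946]
  [   0.8520     2.1299     1.0437]
  [   0.3834     0.9585     1.4696]
Δx = (I − A)⁻¹ Δd with Δd having +25 in the Cosmetics component and 0 elsewhere.
So Δx_C = L_CC · (+25), where L_CC = adj(I−A)_CC / det(I−A) = 0.7500 / 0.352125.
Δx_C = 0.7500 × (+25) / 0.352125 = 18.75 / 0.352125 ≈ 53.25.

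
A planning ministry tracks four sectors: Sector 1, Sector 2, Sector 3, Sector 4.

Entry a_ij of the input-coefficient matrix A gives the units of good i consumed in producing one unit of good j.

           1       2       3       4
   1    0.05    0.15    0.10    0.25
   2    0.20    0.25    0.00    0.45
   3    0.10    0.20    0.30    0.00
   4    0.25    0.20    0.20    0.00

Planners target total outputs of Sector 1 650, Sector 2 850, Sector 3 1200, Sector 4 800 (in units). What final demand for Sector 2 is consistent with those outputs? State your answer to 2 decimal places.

I − A =
  [   0.95    -0.15    -0.10    -0.25]
  [  -0.20     0.75     0.00    -0.45]
  [  -0.10    -0.20     0.70     0.00]
  [  -0.25    -0.20    -0.20     1.00]
d = (I − A) x:
  d_1 = (+0.95)·650 + (-0.15)·850 + (-0.10)·1200 + (-0.25)·800 = 170.00
  d_2 = (-0.20)·650 + (+0.75)·850 + (+0.00)·1200 + (-0.45)·800 = 147.50
  d_3 = (-0.10)·650 + (-0.20)·850 + (+0.70)·1200 + (+0.00)·800 = 605.00
  d_4 = (-0.25)·650 + (-0.20)·850 + (-0.20)·1200 + (+1.00)·800 = 227.50

d_2 = 147.50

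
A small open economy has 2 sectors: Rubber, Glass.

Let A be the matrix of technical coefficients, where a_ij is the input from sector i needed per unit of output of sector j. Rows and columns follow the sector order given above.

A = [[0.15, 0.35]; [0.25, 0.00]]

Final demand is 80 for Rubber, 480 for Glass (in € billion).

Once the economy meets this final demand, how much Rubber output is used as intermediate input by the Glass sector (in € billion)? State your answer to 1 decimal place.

z_RG = 196.5

I − A =
  [   0.85    -0.35]
  [  -0.25     1.00]
det(I−A) = (0.85)(1.00) − (-0.35)(-0.25) = 0.7625
adj(I−A) = [[1.00, 0.35], [0.25, 0.85]]
(I − A)⁻¹ = adj(I−A) / det(I−A) ≈
  [   1.3115     0.4590]
  [   0.3279     1.1148]
First solve x = (I − A)⁻¹ d = adj(I−A)·d / det(I−A); in particular x_G = (0.25·80 + 0.85·480) / 0.7625 = 428.00 / 0.7625 ≈ 561.311.
Intermediate flow from R to G: z_RG = a_RG · x_G = 0.35 × 428.00 / 0.7625 = 149.80 / 0.7625 ≈ 196.5.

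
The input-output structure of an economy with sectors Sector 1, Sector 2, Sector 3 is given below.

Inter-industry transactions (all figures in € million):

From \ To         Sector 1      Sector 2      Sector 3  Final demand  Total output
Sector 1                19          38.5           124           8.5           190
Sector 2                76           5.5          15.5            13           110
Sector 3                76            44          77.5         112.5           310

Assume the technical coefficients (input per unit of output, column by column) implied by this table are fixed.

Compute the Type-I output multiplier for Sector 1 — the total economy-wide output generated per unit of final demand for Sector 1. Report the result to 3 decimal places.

Technical coefficients a_ij = z_ij / X_j:
  a_11 = 19/190 = 0.10, a_21 = 76/190 = 0.40, a_31 = 76/190 = 0.40
  a_12 = 38.5/110 = 0.35, a_22 = 5.5/110 = 0.05, a_32 = 44/110 = 0.40
  a_13 = 124/310 = 0.40, a_23 = 15.5/310 = 0.05, a_33 = 77.5/310 = 0.25
I − A =
  [   0.90    -0.35    -0.40]
  [  -0.40     0.95    -0.05]
  [  -0.40    -0.40     0.75]
Cofactors of I−A, C_ij = (−1)^(i+j)·(minor ij) (rows/columns in the sector order above):
  C_11 = (0.95)(0.75) − (-0.05)(-0.40) = 0.6925
  C_12 = −[(-0.40)(0.75) − (-0.05)(-0.40)] = 0.3200
  C_13 = (-0.40)(-0.40) − (0.95)(-0.40) = 0.5400
  C_21 = −[(-0.35)(0.75) − (-0.40)(-0.40)] = 0.4225
  C_22 = (0.90)(0.75) − (-0.40)(-0.40) = 0.5150
  C_23 = −[(0.90)(-0.40) − (-0.35)(-0.40)] = 0.5000
  C_31 = (-0.35)(-0.05) − (-0.40)(0.95) = 0.3975
  C_32 = −[(0.90)(-0.05) − (-0.40)(-0.40)] = 0.2050
  C_33 = (0.90)(0.95) − (-0.35)(-0.40) = 0.7150
det(I−A) = Σ_j (I−A)_1j·C_1j = (0.90)(0.6925) + (-0.35)(0.3200) + (-0.40)(0.5400) = 0.29525
adj(I−A) = Cᵀ =
  [ 0.6925   0.4225   0.3975]
  [ 0.3200   0.5150   0.2050]
  [ 0.5400   0.5000   0.7150]
(I − A)⁻¹ = adj(I−A) / det(I−A) ≈
  [   2.3455     1.4310     1.3463]
  [   1.0838     1.7443     0.6943]
  [   1.8290     1.6935     2.4217]
The output multiplier for sector j is the column-j sum of the Leontief inverse (I − A)⁻¹ = adj(I−A) / det(I−A).
Column 1 of adj(I−A): (0.6925, 0.3200, 0.5400); det(I−A) = 0.29525.
m_1 = (0.6925 + 0.3200 + 0.5400) / 0.29525 = 1.5525 / 0.29525 ≈ 5.258.

m_1 = 5.258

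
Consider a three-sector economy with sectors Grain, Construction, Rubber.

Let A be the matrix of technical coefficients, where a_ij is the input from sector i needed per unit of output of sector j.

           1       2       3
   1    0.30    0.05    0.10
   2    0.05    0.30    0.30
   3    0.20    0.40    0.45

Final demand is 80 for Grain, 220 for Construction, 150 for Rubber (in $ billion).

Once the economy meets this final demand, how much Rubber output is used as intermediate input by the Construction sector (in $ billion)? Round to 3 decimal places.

z_32 = 289.599

I − A =
  [   0.70    -0.05    -0.10]
  [  -0.05     0.70    -0.30]
  [  -0.20    -0.40     0.55]
Cofactors of I−A, C_ij = (−1)^(i+j)·(minor ij) (rows/columns in the sector order above):
  C_11 = (0.70)(0.55) − (-0.30)(-0.40) = 0.2650
  C_12 = −[(-0.05)(0.55) − (-0.30)(-0.20)] = 0.0875
  C_13 = (-0.05)(-0.40) − (0.70)(-0.20) = 0.1600
  C_21 = −[(-0.05)(0.55) − (-0.10)(-0.40)] = 0.0675
  C_22 = (0.70)(0.55) − (-0.10)(-0.20) = 0.3650
  C_23 = −[(0.70)(-0.40) − (-0.05)(-0.20)] = 0.2900
  C_31 = (-0.05)(-0.30) − (-0.10)(0.70) = 0.0850
  C_32 = −[(0.70)(-0.30) − (-0.10)(-0.05)] = 0.2150
  C_33 = (0.70)(0.70) − (-0.05)(-0.05) = 0.4875
det(I−A) = Σ_j (I−A)_1j·C_1j = (0.70)(0.2650) + (-0.05)(0.0875) + (-0.10)(0.1600) = 0.165125
adj(I−A) = Cᵀ =
  [ 0.2650   0.0675   0.0850]
  [ 0.0875   0.3650   0.2150]
  [ 0.1600   0.2900   0.4875]
(I − A)⁻¹ = adj(I−A) / det(I−A) ≈
  [   1.6048     0.4088     0.5148]
  [   0.5299     2.2104     1.3020]
  [   0.9690     1.7562     2.9523]
First solve x = (I − A)⁻¹ d = adj(I−A)·d / det(I−A); in particular x_2 = (0.0875·80 + 0.3650·220 + 0.2150·150) / 0.165125 = 119.55 / 0.165125 ≈ 723.99697.
Intermediate flow from 3 to 2: z_32 = a_32 · x_2 = 0.40 × 119.55 / 0.165125 = 47.82 / 0.165125 ≈ 289.599.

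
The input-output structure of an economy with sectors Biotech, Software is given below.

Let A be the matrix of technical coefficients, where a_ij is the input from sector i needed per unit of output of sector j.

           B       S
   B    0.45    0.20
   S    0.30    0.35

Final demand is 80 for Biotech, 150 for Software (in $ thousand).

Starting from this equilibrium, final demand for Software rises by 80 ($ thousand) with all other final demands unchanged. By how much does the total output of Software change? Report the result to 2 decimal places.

I − A =
  [   0.55    -0.20]
  [  -0.30     0.65]
det(I−A) = (0.55)(0.65) − (-0.20)(-0.30) = 0.2975
adj(I−A) = [[0.65, 0.20], [0.30, 0.55]]
(I − A)⁻¹ = adj(I−A) / det(I−A) ≈
  [   2.1849     0.6723]
  [   1.0084     1.8487]
Δx = (I − A)⁻¹ Δd with Δd having +80 in the Software component and 0 elsewhere.
So Δx_S = L_SS · (+80), where L_SS = adj(I−A)_SS / det(I−A) = 0.55 / 0.2975.
Δx_S = 0.55 × (+80) / 0.2975 = 44.00 / 0.2975 ≈ 147.90.

Δx_S = 147.90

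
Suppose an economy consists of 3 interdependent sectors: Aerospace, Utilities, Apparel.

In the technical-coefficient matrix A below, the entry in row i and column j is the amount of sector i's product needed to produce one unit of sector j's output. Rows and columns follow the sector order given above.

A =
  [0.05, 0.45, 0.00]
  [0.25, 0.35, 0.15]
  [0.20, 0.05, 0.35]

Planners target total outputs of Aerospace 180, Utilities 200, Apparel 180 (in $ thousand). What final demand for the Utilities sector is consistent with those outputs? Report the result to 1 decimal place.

I − A =
  [   0.95    -0.45     0.00]
  [  -0.25     0.65    -0.15]
  [  -0.20    -0.05     0.65]
d = (I − A) x:
  d_1 = (+0.95)·180 + (-0.45)·200 + (+0.00)·180 = 81.0
  d_2 = (-0.25)·180 + (+0.65)·200 + (-0.15)·180 = 58.0
  d_3 = (-0.20)·180 + (-0.05)·200 + (+0.65)·180 = 71.0

d_2 = 58.0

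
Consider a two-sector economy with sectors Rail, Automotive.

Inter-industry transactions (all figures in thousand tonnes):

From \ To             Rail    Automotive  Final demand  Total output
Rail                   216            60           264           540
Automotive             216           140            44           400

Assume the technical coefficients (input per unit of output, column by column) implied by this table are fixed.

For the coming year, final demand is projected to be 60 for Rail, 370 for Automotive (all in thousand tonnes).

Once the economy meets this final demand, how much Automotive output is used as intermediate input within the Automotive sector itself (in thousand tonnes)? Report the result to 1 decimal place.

Technical coefficients a_ij = z_ij / X_j:
  a_RR = 216/540 = 0.40, a_AR = 216/540 = 0.40
  a_RA = 60/400 = 0.15, a_AA = 140/400 = 0.35
I − A =
  [   0.60    -0.15]
  [  -0.40     0.65]
det(I−A) = (0.60)(0.65) − (-0.15)(-0.40) = 0.3300
adj(I−A) = [[0.65, 0.15], [0.40, 0.60]]
(I − A)⁻¹ = adj(I−A) / det(I−A) ≈
  [   1.9697     0.4545]
  [   1.2121     1.8182]
First solve x = (I − A)⁻¹ d = adj(I−A)·d / det(I−A); in particular x_A = (0.40·60 + 0.60·370) / 0.3300 = 246.00 / 0.3300 ≈ 745.455.
Intermediate flow from A to A: z_AA = a_AA · x_A = 0.35 × 246.00 / 0.3300 = 86.10 / 0.3300 ≈ 260.9.

z_AA = 260.9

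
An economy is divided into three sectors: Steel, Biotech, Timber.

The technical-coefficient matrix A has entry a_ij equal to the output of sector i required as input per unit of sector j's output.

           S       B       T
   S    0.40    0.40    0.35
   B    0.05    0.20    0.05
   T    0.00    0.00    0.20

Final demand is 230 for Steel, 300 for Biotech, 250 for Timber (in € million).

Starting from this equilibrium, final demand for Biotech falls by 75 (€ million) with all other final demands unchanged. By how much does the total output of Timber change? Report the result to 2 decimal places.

I − A =
  [   0.60    -0.40    -0.35]
  [  -0.05     0.80    -0.05]
  [   0.00     0.00     0.80]
Cofactors of I−A, C_ij = (−1)^(i+j)·(minor ij) (rows/columns in the sector order above):
  C_11 = (0.80)(0.80) − (-0.05)(0.00) = 0.6400
  C_12 = −[(-0.05)(0.80) − (-0.05)(0.00)] = 0.0400
  C_13 = (-0.05)(0.00) − (0.80)(0.00) = 0.0000
  C_21 = −[(-0.40)(0.80) − (-0.35)(0.00)] = 0.3200
  C_22 = (0.60)(0.80) − (-0.35)(0.00) = 0.4800
  C_23 = −[(0.60)(0.00) − (-0.40)(0.00)] = 0.0000
  C_31 = (-0.40)(-0.05) − (-0.35)(0.80) = 0.3000
  C_32 = −[(0.60)(-0.05) − (-0.35)(-0.05)] = 0.0475
  C_33 = (0.60)(0.80) − (-0.40)(-0.05) = 0.4600
det(I−A) = Σ_j (I−A)_1j·C_1j = (0.60)(0.6400) + (-0.40)(0.0400) + (-0.35)(0.0000) = 0.3680
adj(I−A) = Cᵀ =
  [ 0.6400   0.3200   0.3000]
  [ 0.0400   0.4800   0.0475]
  [ 0.0000   0.0000   0.4600]
(I − A)⁻¹ = adj(I−A) / det(I−A) ≈
  [   1.7391     0.8696     0.8152]
  [   0.1087     1.3043     0.1291]
  [   0.0000     0.0000     1.2500]
Δx = (I − A)⁻¹ Δd with Δd having -75 in the Biotech component and 0 elsewhere.
So Δx_T = L_TB · (-75), where L_TB = adj(I−A)_TB / det(I−A) = 0.0000 / 0.3680.
Δx_T = 0.0000 × (-75) / 0.3680 = 0.00 / 0.3680 = 0.00.

Δx_T = 0.00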